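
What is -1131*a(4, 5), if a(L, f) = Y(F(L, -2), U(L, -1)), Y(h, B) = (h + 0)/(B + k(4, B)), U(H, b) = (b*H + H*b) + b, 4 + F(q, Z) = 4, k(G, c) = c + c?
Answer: 0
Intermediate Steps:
k(G, c) = 2*c
F(q, Z) = 0 (F(q, Z) = -4 + 4 = 0)
U(H, b) = b + 2*H*b (U(H, b) = (H*b + H*b) + b = 2*H*b + b = b + 2*H*b)
Y(h, B) = h/(3*B) (Y(h, B) = (h + 0)/(B + 2*B) = h/((3*B)) = h*(1/(3*B)) = h/(3*B))
a(L, f) = 0 (a(L, f) = (⅓)*0/(-(1 + 2*L)) = (⅓)*0/(-1 - 2*L) = 0)
-1131*a(4, 5) = -1131*0 = 0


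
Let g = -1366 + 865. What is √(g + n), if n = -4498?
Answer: I*√4999 ≈ 70.704*I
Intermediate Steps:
g = -501
√(g + n) = √(-501 - 4498) = √(-4999) = I*√4999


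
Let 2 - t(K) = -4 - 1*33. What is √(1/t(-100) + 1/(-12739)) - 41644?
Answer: -41644 + 10*√63096267/496821 ≈ -41644.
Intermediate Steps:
t(K) = 39 (t(K) = 2 - (-4 - 1*33) = 2 - (-4 - 33) = 2 - 1*(-37) = 2 + 37 = 39)
√(1/t(-100) + 1/(-12739)) - 41644 = √(1/39 + 1/(-12739)) - 41644 = √(1/39 - 1/12739) - 41644 = √(12700/496821) - 41644 = 10*√63096267/496821 - 41644 = -41644 + 10*√63096267/496821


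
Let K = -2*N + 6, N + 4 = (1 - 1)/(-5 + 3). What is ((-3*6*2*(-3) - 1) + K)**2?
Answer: 14641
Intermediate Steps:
N = -4 (N = -4 + (1 - 1)/(-5 + 3) = -4 + 0/(-2) = -4 + 0*(-1/2) = -4 + 0 = -4)
K = 14 (K = -2*(-4) + 6 = 8 + 6 = 14)
((-3*6*2*(-3) - 1) + K)**2 = ((-3*6*2*(-3) - 1) + 14)**2 = ((-36*(-3) - 1) + 14)**2 = ((-3*(-36) - 1) + 14)**2 = ((108 - 1) + 14)**2 = (107 + 14)**2 = 121**2 = 14641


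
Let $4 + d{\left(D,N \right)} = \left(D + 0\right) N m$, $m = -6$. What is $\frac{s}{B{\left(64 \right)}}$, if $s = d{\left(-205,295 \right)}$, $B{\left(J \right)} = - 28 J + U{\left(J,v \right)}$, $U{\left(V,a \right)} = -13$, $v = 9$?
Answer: $- \frac{362846}{1805} \approx -201.02$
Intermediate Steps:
$B{\left(J \right)} = -13 - 28 J$ ($B{\left(J \right)} = - 28 J - 13 = -13 - 28 J$)
$d{\left(D,N \right)} = -4 - 6 D N$ ($d{\left(D,N \right)} = -4 + \left(D + 0\right) N \left(-6\right) = -4 + D N \left(-6\right) = -4 - 6 D N$)
$s = 362846$ ($s = -4 - \left(-1230\right) 295 = -4 + 362850 = 362846$)
$\frac{s}{B{\left(64 \right)}} = \frac{362846}{-13 - 1792} = \frac{362846}{-1805} = 362846 \left(- \frac{1}{1805}\right) = - \frac{362846}{1805}$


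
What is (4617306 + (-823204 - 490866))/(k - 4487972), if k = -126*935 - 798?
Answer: -825809/1151645 ≈ -0.71707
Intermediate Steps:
k = -118608 (k = -117810 - 798 = -118608)
(4617306 + (-823204 - 490866))/(k - 4487972) = (4617306 + (-823204 - 490866))/(-118608 - 4487972) = (4617306 - 1314070)/(-4606580) = 3303236*(-1/4606580) = -825809/1151645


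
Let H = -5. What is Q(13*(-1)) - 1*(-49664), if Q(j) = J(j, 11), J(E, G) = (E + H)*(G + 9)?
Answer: 49304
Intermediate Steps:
J(E, G) = (-5 + E)*(9 + G) (J(E, G) = (E - 5)*(G + 9) = (-5 + E)*(9 + G))
Q(j) = -100 + 20*j (Q(j) = -45 - 5*11 + 9*j + j*11 = -45 - 55 + 9*j + 11*j = -100 + 20*j)
Q(13*(-1)) - 1*(-49664) = (-100 + 20*(13*(-1))) - 1*(-49664) = (-100 + 20*(-13)) + 49664 = (-100 - 260) + 49664 = -360 + 49664 = 49304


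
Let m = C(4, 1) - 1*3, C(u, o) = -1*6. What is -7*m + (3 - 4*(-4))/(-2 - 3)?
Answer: 296/5 ≈ 59.200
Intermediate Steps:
C(u, o) = -6
m = -9 (m = -6 - 1*3 = -6 - 3 = -9)
-7*m + (3 - 4*(-4))/(-2 - 3) = -7*(-9) + (3 - 4*(-4))/(-2 - 3) = 63 + (3 + 16)/(-5) = 63 + 19*(-⅕) = 63 - 19/5 = 296/5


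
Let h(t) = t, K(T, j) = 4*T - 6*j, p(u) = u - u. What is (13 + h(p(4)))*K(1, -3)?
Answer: 286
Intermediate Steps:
p(u) = 0
K(T, j) = -6*j + 4*T
(13 + h(p(4)))*K(1, -3) = (13 + 0)*(-6*(-3) + 4*1) = 13*(18 + 4) = 13*22 = 286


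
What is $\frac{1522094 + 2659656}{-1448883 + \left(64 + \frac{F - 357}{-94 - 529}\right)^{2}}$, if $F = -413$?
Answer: $- \frac{33123641750}{11442892607} \approx -2.8947$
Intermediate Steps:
$\frac{1522094 + 2659656}{-1448883 + \left(64 + \frac{F - 357}{-94 - 529}\right)^{2}} = \frac{1522094 + 2659656}{-1448883 + \left(64 + \frac{-413 - 357}{-94 - 529}\right)^{2}} = \frac{4181750}{-1448883 + \left(64 - \frac{770}{-623}\right)^{2}} = \frac{4181750}{-1448883 + \left(64 - - \frac{110}{89}\right)^{2}} = \frac{4181750}{-1448883 + \left(64 + \frac{110}{89}\right)^{2}} = \frac{4181750}{-1448883 + \left(\frac{5806}{89}\right)^{2}} = \frac{4181750}{-1448883 + \frac{33709636}{7921}} = \frac{4181750}{- \frac{11442892607}{7921}} = 4181750 \left(- \frac{7921}{11442892607}\right) = - \frac{33123641750}{11442892607}$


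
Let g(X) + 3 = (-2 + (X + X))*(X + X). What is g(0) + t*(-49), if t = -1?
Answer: 46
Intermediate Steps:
g(X) = -3 + 2*X*(-2 + 2*X) (g(X) = -3 + (-2 + (X + X))*(X + X) = -3 + (-2 + 2*X)*(2*X) = -3 + 2*X*(-2 + 2*X))
g(0) + t*(-49) = (-3 - 4*0 + 4*0²) - 1*(-49) = (-3 + 0 + 4*0) + 49 = (-3 + 0 + 0) + 49 = -3 + 49 = 46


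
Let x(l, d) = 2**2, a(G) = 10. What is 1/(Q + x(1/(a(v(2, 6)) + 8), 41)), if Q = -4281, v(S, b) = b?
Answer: -1/4277 ≈ -0.00023381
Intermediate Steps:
x(l, d) = 4
1/(Q + x(1/(a(v(2, 6)) + 8), 41)) = 1/(-4281 + 4) = 1/(-4277) = -1/4277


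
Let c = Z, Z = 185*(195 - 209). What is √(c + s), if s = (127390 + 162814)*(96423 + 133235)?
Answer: √66647667642 ≈ 2.5816e+5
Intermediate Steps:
Z = -2590 (Z = 185*(-14) = -2590)
c = -2590
s = 66647670232 (s = 290204*229658 = 66647670232)
√(c + s) = √(-2590 + 66647670232) = √66647667642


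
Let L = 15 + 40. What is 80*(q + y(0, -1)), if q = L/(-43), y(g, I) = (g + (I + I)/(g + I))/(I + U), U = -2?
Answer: -20080/129 ≈ -155.66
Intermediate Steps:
y(g, I) = (g + 2*I/(I + g))/(-2 + I) (y(g, I) = (g + (I + I)/(g + I))/(I - 2) = (g + (2*I)/(I + g))/(-2 + I) = (g + 2*I/(I + g))/(-2 + I))
L = 55
q = -55/43 (q = 55/(-43) = 55*(-1/43) = -55/43 ≈ -1.2791)
80*(q + y(0, -1)) = 80*(-55/43 + (0² + 2*(-1) - 1*0)/((-1)² - 2*(-1) - 2*0 - 1*0)) = 80*(-55/43 + (0 - 2 + 0)/(1 + 2 + 0 + 0)) = 80*(-55/43 - 2/3) = 80*(-55/43 + (⅓)*(-2)) = 80*(-55/43 - ⅔) = 80*(-251/129) = -20080/129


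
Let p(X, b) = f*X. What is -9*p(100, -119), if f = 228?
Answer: -205200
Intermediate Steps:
p(X, b) = 228*X
-9*p(100, -119) = -2052*100 = -9*22800 = -205200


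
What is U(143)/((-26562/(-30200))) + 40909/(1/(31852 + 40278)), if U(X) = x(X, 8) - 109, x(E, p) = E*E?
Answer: 13063144212590/4427 ≈ 2.9508e+9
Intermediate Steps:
x(E, p) = E²
U(X) = -109 + X² (U(X) = X² - 109 = -109 + X²)
U(143)/((-26562/(-30200))) + 40909/(1/(31852 + 40278)) = (-109 + 143²)/((-26562/(-30200))) + 40909/(1/(31852 + 40278)) = (-109 + 20449)/((-26562*(-1/30200))) + 40909/(1/72130) = 20340/(13281/15100) + 40909/(1/72130) = 20340*(15100/13281) + 40909*72130 = 102378000/4427 + 2950766170 = 13063144212590/4427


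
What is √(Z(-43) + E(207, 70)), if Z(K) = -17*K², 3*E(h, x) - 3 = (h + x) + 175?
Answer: 2*I*√70383/3 ≈ 176.87*I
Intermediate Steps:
E(h, x) = 178/3 + h/3 + x/3 (E(h, x) = 1 + ((h + x) + 175)/3 = 1 + (175 + h + x)/3 = 1 + (175/3 + h/3 + x/3) = 178/3 + h/3 + x/3)
√(Z(-43) + E(207, 70)) = √(-17*(-43)² + (178/3 + (⅓)*207 + (⅓)*70)) = √(-17*1849 + (178/3 + 69 + 70/3)) = √(-31433 + 455/3) = √(-93844/3) = 2*I*√70383/3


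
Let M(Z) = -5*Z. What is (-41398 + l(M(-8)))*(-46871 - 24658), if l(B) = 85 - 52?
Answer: 2958797085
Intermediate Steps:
l(B) = 33
(-41398 + l(M(-8)))*(-46871 - 24658) = (-41398 + 33)*(-46871 - 24658) = -41365*(-71529) = 2958797085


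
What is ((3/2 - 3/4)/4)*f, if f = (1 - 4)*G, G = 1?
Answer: -9/16 ≈ -0.56250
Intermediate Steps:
f = -3 (f = (1 - 4)*1 = -3*1 = -3)
((3/2 - 3/4)/4)*f = ((3/2 - 3/4)/4)*(-3) = ((3*(1/2) - 3*1/4)*(1/4))*(-3) = ((3/2 - 3/4)*(1/4))*(-3) = ((3/4)*(1/4))*(-3) = (3/16)*(-3) = -9/16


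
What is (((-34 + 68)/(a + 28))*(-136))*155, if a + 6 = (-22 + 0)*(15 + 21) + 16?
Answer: 358360/377 ≈ 950.56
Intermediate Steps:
a = -782 (a = -6 + ((-22 + 0)*(15 + 21) + 16) = -6 + (-22*36 + 16) = -6 + (-792 + 16) = -6 - 776 = -782)
(((-34 + 68)/(a + 28))*(-136))*155 = (((-34 + 68)/(-782 + 28))*(-136))*155 = ((34/(-754))*(-136))*155 = ((34*(-1/754))*(-136))*155 = -17/377*(-136)*155 = (2312/377)*155 = 358360/377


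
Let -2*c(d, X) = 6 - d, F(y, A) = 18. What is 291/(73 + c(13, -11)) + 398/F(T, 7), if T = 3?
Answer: 3965/153 ≈ 25.915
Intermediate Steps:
c(d, X) = -3 + d/2 (c(d, X) = -(6 - d)/2 = -3 + d/2)
291/(73 + c(13, -11)) + 398/F(T, 7) = 291/(73 + (-3 + (1/2)*13)) + 398/18 = 291/(73 + (-3 + 13/2)) + 398*(1/18) = 291/(73 + 7/2) + 199/9 = 291/(153/2) + 199/9 = 291*(2/153) + 199/9 = 194/51 + 199/9 = 3965/153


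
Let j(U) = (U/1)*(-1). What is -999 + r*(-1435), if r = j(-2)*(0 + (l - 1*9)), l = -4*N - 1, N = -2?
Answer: 4741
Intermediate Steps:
l = 7 (l = -4*(-2) - 1 = 8 - 1 = 7)
j(U) = -U (j(U) = (U*1)*(-1) = U*(-1) = -U)
r = -4 (r = (-1*(-2))*(0 + (7 - 1*9)) = 2*(0 + (7 - 9)) = 2*(0 - 2) = 2*(-2) = -4)
-999 + r*(-1435) = -999 - 4*(-1435) = -999 + 5740 = 4741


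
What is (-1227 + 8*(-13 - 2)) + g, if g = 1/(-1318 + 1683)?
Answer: -491654/365 ≈ -1347.0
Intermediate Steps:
g = 1/365 ≈ 0.0027397
(-1227 + 8*(-13 - 2)) + g = (-1227 + 8*(-13 - 2)) + 1/365 = (-1227 + 8*(-15)) + 1/365 = (-1227 - 120) + 1/365 = -1347 + 1/365 = -491654/365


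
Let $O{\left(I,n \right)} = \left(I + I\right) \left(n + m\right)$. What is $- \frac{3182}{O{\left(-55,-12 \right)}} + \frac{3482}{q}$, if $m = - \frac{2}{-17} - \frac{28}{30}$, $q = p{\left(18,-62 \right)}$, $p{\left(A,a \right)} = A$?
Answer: $\frac{1438493}{7524} \approx 191.19$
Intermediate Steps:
$q = 18$
$m = - \frac{208}{255}$ ($m = \left(-2\right) \left(- \frac{1}{17}\right) - \frac{14}{15} = \frac{2}{17} - \frac{14}{15} = - \frac{208}{255} \approx -0.81569$)
$O{\left(I,n \right)} = 2 I \left(- \frac{208}{255} + n\right)$ ($O{\left(I,n \right)} = \left(I + I\right) \left(n - \frac{208}{255}\right) = 2 I \left(- \frac{208}{255} + n\right)$)
$- \frac{3182}{O{\left(-55,-12 \right)}} + \frac{3482}{q} = - \frac{3182}{\frac{2}{255} \left(-55\right) \left(-208 + 255 \left(-12\right)\right)} + \frac{3482}{18} = - \frac{3182}{\frac{2}{255} \left(-55\right) \left(-208 - 3060\right)} + 3482 \cdot \frac{1}{18} = - \frac{3182}{\frac{2}{255} \left(-55\right) \left(-3268\right)} + \frac{1741}{9} = - \frac{3182}{\frac{71896}{51}} + \frac{1741}{9} = \left(-3182\right) \frac{51}{71896} + \frac{1741}{9} = - \frac{1887}{836} + \frac{1741}{9} = \frac{1438493}{7524}$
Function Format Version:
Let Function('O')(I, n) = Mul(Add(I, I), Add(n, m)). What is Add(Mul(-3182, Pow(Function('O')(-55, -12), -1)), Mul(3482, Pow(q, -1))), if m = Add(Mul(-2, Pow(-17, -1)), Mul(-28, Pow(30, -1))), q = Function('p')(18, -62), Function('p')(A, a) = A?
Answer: Rational(1438493, 7524) ≈ 191.19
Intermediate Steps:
q = 18
m = Rational(-208, 255) (m = Add(Mul(-2, Rational(-1, 17)), Mul(-28, Rational(1, 30))) = Add(Rational(2, 17), Rational(-14, 15)) = Rational(-208, 255) ≈ -0.81569)
Function('O')(I, n) = Mul(2, I, Add(Rational(-208, 255), n)) (Function('O')(I, n) = Mul(Add(I, I), Add(n, Rational(-208, 255))) = Mul(Mul(2, I), Add(Rational(-208, 255), n)) = Mul(2, I, Add(Rational(-208, 255), n)))
Add(Mul(-3182, Pow(Function('O')(-55, -12), -1)), Mul(3482, Pow(q, -1))) = Add(Mul(-3182, Pow(Mul(Rational(2, 255), -55, Add(-208, Mul(255, -12))), -1)), Mul(3482, Pow(18, -1))) = Add(Mul(-3182, Pow(Mul(Rational(2, 255), -55, Add(-208, -3060)), -1)), Mul(3482, Rational(1, 18))) = Add(Mul(-3182, Pow(Mul(Rational(2, 255), -55, -3268), -1)), Rational(1741, 9)) = Add(Mul(-3182, Pow(Rational(71896, 51), -1)), Rational(1741, 9)) = Add(Mul(-3182, Rational(51, 71896)), Rational(1741, 9)) = Add(Rational(-1887, 836), Rational(1741, 9)) = Rational(1438493, 7524)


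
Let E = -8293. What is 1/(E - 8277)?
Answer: -1/16570 ≈ -6.0350e-5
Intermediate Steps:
1/(E - 8277) = 1/(-8293 - 8277) = 1/(-16570) = -1/16570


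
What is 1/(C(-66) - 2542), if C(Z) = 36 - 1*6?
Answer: -1/2512 ≈ -0.00039809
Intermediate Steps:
C(Z) = 30 (C(Z) = 36 - 6 = 30)
1/(C(-66) - 2542) = 1/(30 - 2542) = 1/(-2512) = -1/2512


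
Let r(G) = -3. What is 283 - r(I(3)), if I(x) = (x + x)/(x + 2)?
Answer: 286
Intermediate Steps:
I(x) = 2*x/(2 + x) (I(x) = (2*x)/(2 + x) = 2*x/(2 + x))
283 - r(I(3)) = 283 - 1*(-3) = 283 + 3 = 286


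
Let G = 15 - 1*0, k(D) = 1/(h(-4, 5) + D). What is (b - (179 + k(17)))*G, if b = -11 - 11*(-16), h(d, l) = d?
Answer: -2745/13 ≈ -211.15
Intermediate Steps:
k(D) = 1/(-4 + D)
b = 165 (b = -11 + 176 = 165)
G = 15 (G = 15 + 0 = 15)
(b - (179 + k(17)))*G = (165 - (179 + 1/(-4 + 17)))*15 = (165 - (179 + 1/13))*15 = (165 - 1*2328/13)*15 = (165 - 2328/13)*15 = -183/13*15 = -2745/13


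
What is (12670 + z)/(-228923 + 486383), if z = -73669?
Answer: -20333/85820 ≈ -0.23693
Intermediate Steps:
(12670 + z)/(-228923 + 486383) = (12670 - 73669)/(-228923 + 486383) = -60999/257460 = -60999*1/257460 = -20333/85820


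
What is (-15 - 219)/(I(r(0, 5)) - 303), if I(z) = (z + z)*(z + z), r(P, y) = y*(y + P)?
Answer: -18/169 ≈ -0.10651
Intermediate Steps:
r(P, y) = y*(P + y)
I(z) = 4*z² (I(z) = (2*z)*(2*z) = 4*z²)
(-15 - 219)/(I(r(0, 5)) - 303) = (-15 - 219)/(4*(5*(0 + 5))² - 303) = -234/(4*(5*5)² - 303) = -234/(4*25² - 303) = -234/(4*625 - 303) = -234/(2500 - 303) = -234/2197 = -234*1/2197 = -18/169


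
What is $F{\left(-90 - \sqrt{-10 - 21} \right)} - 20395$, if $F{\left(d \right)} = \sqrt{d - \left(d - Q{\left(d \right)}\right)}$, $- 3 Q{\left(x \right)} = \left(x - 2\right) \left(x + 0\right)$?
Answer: $-20395 + \frac{\sqrt{-24747 - 546 i \sqrt{31}}}{3} \approx -20392.0 - 52.536 i$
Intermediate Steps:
$Q{\left(x \right)} = - \frac{x \left(-2 + x\right)}{3}$ ($Q{\left(x \right)} = - \frac{\left(x - 2\right) \left(x + 0\right)}{3} = - \frac{\left(-2 + x\right) x}{3} = - \frac{x \left(-2 + x\right)}{3}$)
$F{\left(d \right)} = \frac{\sqrt{3} \sqrt{d \left(2 - d\right)}}{3}$ ($F{\left(d \right)} = \sqrt{d + \left(\frac{d \left(2 - d\right)}{3} - d\right)} = \sqrt{d + \left(- d + \frac{d \left(2 - d\right)}{3}\right)} = \sqrt{\frac{d \left(2 - d\right)}{3}} = \frac{\sqrt{3} \sqrt{d \left(2 - d\right)}}{3}$)
$F{\left(-90 - \sqrt{-10 - 21} \right)} - 20395 = \frac{\sqrt{3} \sqrt{\left(-90 - \sqrt{-10 - 21}\right) \left(2 - \left(-90 - \sqrt{-10 - 21}\right)\right)}}{3} - 20395 = \frac{\sqrt{3} \sqrt{\left(-90 - \sqrt{-31}\right) \left(2 - \left(-90 - \sqrt{-31}\right)\right)}}{3} - 20395 = \frac{\sqrt{3} \sqrt{\left(-90 - i \sqrt{31}\right) \left(2 - \left(-90 - i \sqrt{31}\right)\right)}}{3} - 20395 = \frac{\sqrt{3} \sqrt{\left(-90 - i \sqrt{31}\right) \left(2 + \left(90 + i \sqrt{31}\right)\right)}}{3} - 20395 = \frac{\sqrt{3} \sqrt{\left(-90 - i \sqrt{31}\right) \left(92 + i \sqrt{31}\right)}}{3} - 20395 = -20395 + \frac{\sqrt{3} \sqrt{\left(-90 - i \sqrt{31}\right) \left(92 + i \sqrt{31}\right)}}{3}$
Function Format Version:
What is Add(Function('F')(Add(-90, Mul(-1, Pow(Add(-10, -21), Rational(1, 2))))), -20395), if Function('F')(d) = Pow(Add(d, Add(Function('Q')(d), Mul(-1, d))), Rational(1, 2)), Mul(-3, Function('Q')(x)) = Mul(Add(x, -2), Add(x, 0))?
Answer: Add(-20395, Mul(Rational(1, 3), Pow(Add(-24747, Mul(-546, I, Pow(31, Rational(1, 2)))), Rational(1, 2)))) ≈ Add(-20392., Mul(-52.536, I))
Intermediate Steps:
Function('Q')(x) = Mul(Rational(-1, 3), x, Add(-2, x)) (Function('Q')(x) = Mul(Rational(-1, 3), Mul(Add(x, -2), Add(x, 0))) = Mul(Rational(-1, 3), Mul(Add(-2, x), x)) = Mul(Rational(-1, 3), Mul(x, Add(-2, x))) = Mul(Rational(-1, 3), x, Add(-2, x)))
Function('F')(d) = Mul(Rational(1, 3), Pow(3, Rational(1, 2)), Pow(Mul(d, Add(2, Mul(-1, d))), Rational(1, 2))) (Function('F')(d) = Pow(Add(d, Add(Mul(Rational(1, 3), d, Add(2, Mul(-1, d))), Mul(-1, d))), Rational(1, 2)) = Pow(Add(d, Add(Mul(-1, d), Mul(Rational(1, 3), d, Add(2, Mul(-1, d))))), Rational(1, 2)) = Pow(Mul(Rational(1, 3), d, Add(2, Mul(-1, d))), Rational(1, 2)) = Mul(Rational(1, 3), Pow(3, Rational(1, 2)), Pow(Mul(d, Add(2, Mul(-1, d))), Rational(1, 2))))
Add(Function('F')(Add(-90, Mul(-1, Pow(Add(-10, -21), Rational(1, 2))))), -20395) = Add(Mul(Rational(1, 3), Pow(3, Rational(1, 2)), Pow(Mul(Add(-90, Mul(-1, Pow(Add(-10, -21), Rational(1, 2)))), Add(2, Mul(-1, Add(-90, Mul(-1, Pow(Add(-10, -21), Rational(1, 2))))))), Rational(1, 2))), -20395) = Add(Mul(Rational(1, 3), Pow(3, Rational(1, 2)), Pow(Mul(Add(-90, Mul(-1, Pow(-31, Rational(1, 2)))), Add(2, Mul(-1, Add(-90, Mul(-1, Pow(-31, Rational(1, 2))))))), Rational(1, 2))), -20395) = Add(Mul(Rational(1, 3), Pow(3, Rational(1, 2)), Pow(Mul(Add(-90, Mul(-1, Mul(I, Pow(31, Rational(1, 2))))), Add(2, Mul(-1, Add(-90, Mul(-1, Mul(I, Pow(31, Rational(1, 2)))))))), Rational(1, 2))), -20395) = Add(Mul(Rational(1, 3), Pow(3, Rational(1, 2)), Pow(Mul(Add(-90, Mul(-1, I, Pow(31, Rational(1, 2)))), Add(2, Mul(-1, Add(-90, Mul(-1, I, Pow(31, Rational(1, 2))))))), Rational(1, 2))), -20395) = Add(Mul(Rational(1, 3), Pow(3, Rational(1, 2)), Pow(Mul(Add(-90, Mul(-1, I, Pow(31, Rational(1, 2)))), Add(2, Add(90, Mul(I, Pow(31, Rational(1, 2)))))), Rational(1, 2))), -20395) = Add(Mul(Rational(1, 3), Pow(3, Rational(1, 2)), Pow(Mul(Add(-90, Mul(-1, I, Pow(31, Rational(1, 2)))), Add(92, Mul(I, Pow(31, Rational(1, 2))))), Rational(1, 2))), -20395) = Add(-20395, Mul(Rational(1, 3), Pow(3, Rational(1, 2)), Pow(Mul(Add(-90, Mul(-1, I, Pow(31, Rational(1, 2)))), Add(92, Mul(I, Pow(31, Rational(1, 2))))), Rational(1, 2))))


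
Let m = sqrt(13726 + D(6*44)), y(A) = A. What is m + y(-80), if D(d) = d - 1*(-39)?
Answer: -80 + sqrt(14029) ≈ 38.444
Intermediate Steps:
D(d) = 39 + d (D(d) = d + 39 = 39 + d)
m = sqrt(14029) (m = sqrt(13726 + (39 + 6*44)) = sqrt(13726 + (39 + 264)) = sqrt(13726 + 303) = sqrt(14029) ≈ 118.44)
m + y(-80) = sqrt(14029) - 80 = -80 + sqrt(14029)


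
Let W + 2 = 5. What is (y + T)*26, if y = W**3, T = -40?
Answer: -338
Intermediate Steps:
W = 3 (W = -2 + 5 = 3)
y = 27 (y = 3**3 = 27)
(y + T)*26 = (27 - 40)*26 = -13*26 = -338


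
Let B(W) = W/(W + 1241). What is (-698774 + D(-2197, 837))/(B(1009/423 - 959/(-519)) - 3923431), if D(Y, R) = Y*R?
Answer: 231244325173645/357522316073589 ≈ 0.64680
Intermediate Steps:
D(Y, R) = R*Y
B(W) = W/(1241 + W)
(-698774 + D(-2197, 837))/(B(1009/423 - 959/(-519)) - 3923431) = (-698774 + 837*(-2197))/((1009/423 - 959/(-519))/(1241 + (1009/423 - 959/(-519))) - 3923431) = (-698774 - 1838889)/((1009*(1/423) - 959*(-1/519))/(1241 + (1009*(1/423) - 959*(-1/519))) - 3923431) = -2537663/((1009/423 + 959/519)/(1241 + (1009/423 + 959/519)) - 3923431) = -2537663/(309776/(73179*(1241 + 309776/73179)) - 3923431) = -2537663/(309776/(73179*(91124915/73179)) - 3923431) = -2537663/((309776/73179)*(73179/91124915) - 3923431) = -2537663/(309776/91124915 - 3923431) = -2537663/(-357522316073589/91124915) = -2537663*(-91124915/357522316073589) = 231244325173645/357522316073589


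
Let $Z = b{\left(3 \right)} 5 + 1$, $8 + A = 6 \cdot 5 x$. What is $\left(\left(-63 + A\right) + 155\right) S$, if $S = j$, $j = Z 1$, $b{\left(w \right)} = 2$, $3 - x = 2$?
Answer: $1254$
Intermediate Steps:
$x = 1$ ($x = 3 - 2 = 1$)
$A = 22$ ($A = -8 + 6 \cdot 5 \cdot 1 = -8 + 30 \cdot 1 = -8 + 30 = 22$)
$Z = 11$ ($Z = 2 \cdot 5 + 1 = 10 + 1 = 11$)
$j = 11$ ($j = 11 \cdot 1 = 11$)
$S = 11$
$\left(\left(-63 + A\right) + 155\right) S = \left(\left(-63 + 22\right) + 155\right) 11 = \left(-41 + 155\right) 11 = 114 \cdot 11 = 1254$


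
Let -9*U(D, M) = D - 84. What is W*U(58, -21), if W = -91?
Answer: -2366/9 ≈ -262.89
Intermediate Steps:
U(D, M) = 28/3 - D/9 (U(D, M) = -(D - 84)/9 = -(-84 + D)/9 = 28/3 - D/9)
W*U(58, -21) = -91*(28/3 - ⅑*58) = -91*(28/3 - 58/9) = -91*26/9 = -2366/9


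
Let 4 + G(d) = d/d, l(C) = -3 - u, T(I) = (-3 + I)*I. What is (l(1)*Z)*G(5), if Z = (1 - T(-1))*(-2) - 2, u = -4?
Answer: -12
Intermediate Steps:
T(I) = I*(-3 + I)
l(C) = 1 (l(C) = -3 - 1*(-4) = -3 + 4 = 1)
Z = 4 (Z = (1 - (-1)*(-3 - 1))*(-2) - 2 = (1 - (-1)*(-4))*(-2) - 2 = (1 - 1*4)*(-2) - 2 = (1 - 4)*(-2) - 2 = -3*(-2) - 2 = 6 - 2 = 4)
G(d) = -3 (G(d) = -4 + d/d = -4 + 1 = -3)
(l(1)*Z)*G(5) = (1*4)*(-3) = 4*(-3) = -12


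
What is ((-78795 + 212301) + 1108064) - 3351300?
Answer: -2109730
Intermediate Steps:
((-78795 + 212301) + 1108064) - 3351300 = (133506 + 1108064) - 3351300 = 1241570 - 3351300 = -2109730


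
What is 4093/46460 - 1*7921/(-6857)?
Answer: 396075361/318576220 ≈ 1.2433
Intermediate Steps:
4093/46460 - 1*7921/(-6857) = 4093*(1/46460) - 7921*(-1/6857) = 4093/46460 + 7921/6857 = 396075361/318576220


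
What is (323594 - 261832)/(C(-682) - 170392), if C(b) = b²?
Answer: 30881/147366 ≈ 0.20955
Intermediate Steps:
(323594 - 261832)/(C(-682) - 170392) = (323594 - 261832)/((-682)² - 170392) = 61762/(465124 - 170392) = 61762/294732 = 61762*(1/294732) = 30881/147366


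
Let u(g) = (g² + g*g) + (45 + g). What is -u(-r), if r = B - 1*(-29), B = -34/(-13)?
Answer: -340104/169 ≈ -2012.4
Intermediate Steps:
B = 34/13 (B = -34*(-1/13) = 34/13 ≈ 2.6154)
r = 411/13 (r = 34/13 - 1*(-29) = 34/13 + 29 = 411/13 ≈ 31.615)
u(g) = 45 + g + 2*g² (u(g) = (g² + g²) + (45 + g) = 2*g² + (45 + g) = 45 + g + 2*g²)
-u(-r) = -(45 - 1*411/13 + 2*(-1*411/13)²) = -(45 - 411/13 + 2*(-411/13)²) = -(45 - 411/13 + 2*(168921/169)) = -(45 - 411/13 + 337842/169) = -1*340104/169 = -340104/169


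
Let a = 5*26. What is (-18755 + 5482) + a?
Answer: -13143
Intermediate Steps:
a = 130
(-18755 + 5482) + a = (-18755 + 5482) + 130 = -13273 + 130 = -13143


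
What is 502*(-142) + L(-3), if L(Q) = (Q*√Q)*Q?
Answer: -71284 + 9*I*√3 ≈ -71284.0 + 15.588*I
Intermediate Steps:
L(Q) = Q^(5/2) (L(Q) = Q^(3/2)*Q = Q^(5/2))
502*(-142) + L(-3) = 502*(-142) + (-3)^(5/2) = -71284 + 9*I*√3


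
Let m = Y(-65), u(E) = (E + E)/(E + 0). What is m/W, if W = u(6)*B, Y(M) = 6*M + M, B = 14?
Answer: -65/4 ≈ -16.250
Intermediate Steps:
u(E) = 2 (u(E) = (2*E)/E = 2)
Y(M) = 7*M
m = -455 (m = 7*(-65) = -455)
W = 28 (W = 2*14 = 28)
m/W = -455/28 = -455*1/28 = -65/4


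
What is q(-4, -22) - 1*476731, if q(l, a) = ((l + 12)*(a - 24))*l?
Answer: -475259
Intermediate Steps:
q(l, a) = l*(-24 + a)*(12 + l) (q(l, a) = ((12 + l)*(-24 + a))*l = ((-24 + a)*(12 + l))*l = l*(-24 + a)*(12 + l))
q(-4, -22) - 1*476731 = -4*(-288 - 24*(-4) + 12*(-22) - 22*(-4)) - 1*476731 = -4*(-288 + 96 - 264 + 88) - 476731 = -4*(-368) - 476731 = 1472 - 476731 = -475259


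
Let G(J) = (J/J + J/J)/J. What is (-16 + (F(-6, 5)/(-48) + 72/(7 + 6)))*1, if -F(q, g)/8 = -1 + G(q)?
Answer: -1250/117 ≈ -10.684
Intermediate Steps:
G(J) = 2/J (G(J) = (1 + 1)/J = 2/J)
F(q, g) = 8 - 16/q (F(q, g) = -8*(-1 + 2/q) = 8 - 16/q)
(-16 + (F(-6, 5)/(-48) + 72/(7 + 6)))*1 = (-16 + ((8 - 16/(-6))/(-48) + 72/(7 + 6)))*1 = (-16 + ((8 - 16*(-1/6))*(-1/48) + 72/13))*1 = (-16 + ((8 + 8/3)*(-1/48) + 72*(1/13)))*1 = (-16 + ((32/3)*(-1/48) + 72/13))*1 = (-16 + (-2/9 + 72/13))*1 = (-16 + 622/117)*1 = -1250/117*1 = -1250/117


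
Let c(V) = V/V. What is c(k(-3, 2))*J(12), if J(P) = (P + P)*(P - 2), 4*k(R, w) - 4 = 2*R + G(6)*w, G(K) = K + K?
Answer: 240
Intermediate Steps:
G(K) = 2*K
k(R, w) = 1 + R/2 + 3*w (k(R, w) = 1 + (2*R + (2*6)*w)/4 = 1 + (2*R + 12*w)/4 = 1 + (R/2 + 3*w) = 1 + R/2 + 3*w)
J(P) = 2*P*(-2 + P) (J(P) = (2*P)*(-2 + P) = 2*P*(-2 + P))
c(V) = 1
c(k(-3, 2))*J(12) = 1*(2*12*(-2 + 12)) = 1*(2*12*10) = 1*240 = 240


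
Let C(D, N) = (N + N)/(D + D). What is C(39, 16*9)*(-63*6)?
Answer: -18144/13 ≈ -1395.7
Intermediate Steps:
C(D, N) = N/D (C(D, N) = (2*N)/((2*D)) = (2*N)*(1/(2*D)) = N/D)
C(39, 16*9)*(-63*6) = ((16*9)/39)*(-63*6) = (144*(1/39))*(-378) = (48/13)*(-378) = -18144/13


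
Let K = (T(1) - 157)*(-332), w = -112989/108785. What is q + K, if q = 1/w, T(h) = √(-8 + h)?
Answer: 5889329851/112989 - 332*I*√7 ≈ 52123.0 - 878.39*I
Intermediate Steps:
w = -112989/108785 (w = -112989*1/108785 = -112989/108785 ≈ -1.0386)
q = -108785/112989 (q = 1/(-112989/108785) = -108785/112989 ≈ -0.96279)
K = 52124 - 332*I*√7 (K = (√(-8 + 1) - 157)*(-332) = (√(-7) - 157)*(-332) = (I*√7 - 157)*(-332) = (-157 + I*√7)*(-332) = 52124 - 332*I*√7 ≈ 52124.0 - 878.39*I)
q + K = -108785/112989 + (52124 - 332*I*√7) = 5889329851/112989 - 332*I*√7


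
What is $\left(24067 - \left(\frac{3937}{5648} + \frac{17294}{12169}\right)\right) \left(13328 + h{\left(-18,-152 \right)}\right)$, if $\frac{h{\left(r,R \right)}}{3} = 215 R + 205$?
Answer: $- \frac{139095735490580583}{68730512} \approx -2.0238 \cdot 10^{9}$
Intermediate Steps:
$h{\left(r,R \right)} = 615 + 645 R$ ($h{\left(r,R \right)} = 3 \left(215 R + 205\right) = 3 \left(205 + 215 R\right) = 615 + 645 R$)
$\left(24067 - \left(\frac{3937}{5648} + \frac{17294}{12169}\right)\right) \left(13328 + h{\left(-18,-152 \right)}\right) = \left(24067 - \left(\frac{3937}{5648} + \frac{17294}{12169}\right)\right) \left(13328 + \left(615 + 645 \left(-152\right)\right)\right) = \left(24067 - \frac{145585865}{68730512}\right) \left(13328 + \left(615 - 98040\right)\right) = \left(24067 - \frac{145585865}{68730512}\right) \left(13328 - 97425\right) = \left(24067 - \frac{145585865}{68730512}\right) \left(-84097\right) = \frac{1653991646439}{68730512} \left(-84097\right) = - \frac{139095735490580583}{68730512}$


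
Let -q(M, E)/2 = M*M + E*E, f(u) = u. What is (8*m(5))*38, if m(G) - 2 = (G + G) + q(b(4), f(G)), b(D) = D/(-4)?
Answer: -12160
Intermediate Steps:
b(D) = -D/4 (b(D) = D*(-1/4) = -D/4)
q(M, E) = -2*E**2 - 2*M**2 (q(M, E) = -2*(M*M + E*E) = -2*(M**2 + E**2) = -2*(E**2 + M**2) = -2*E**2 - 2*M**2)
m(G) = -2*G**2 + 2*G (m(G) = 2 + ((G + G) + (-2*G**2 - 2*(-1/4*4)**2)) = 2 + (2*G + (-2*G**2 - 2*(-1)**2)) = 2 + (2*G + (-2*G**2 - 2*1)) = 2 + (2*G + (-2*G**2 - 2)) = 2 + (2*G + (-2 - 2*G**2)) = 2 + (-2 - 2*G**2 + 2*G) = -2*G**2 + 2*G)
(8*m(5))*38 = (8*(2*5*(1 - 1*5)))*38 = (8*(2*5*(1 - 5)))*38 = (8*(2*5*(-4)))*38 = (8*(-40))*38 = -320*38 = -12160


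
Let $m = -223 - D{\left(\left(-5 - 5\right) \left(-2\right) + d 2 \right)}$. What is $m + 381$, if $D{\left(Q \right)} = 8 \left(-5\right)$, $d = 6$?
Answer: $198$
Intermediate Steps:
$D{\left(Q \right)} = -40$
$m = -183$ ($m = -223 - -40 = -223 + 40 = -183$)
$m + 381 = -183 + 381 = 198$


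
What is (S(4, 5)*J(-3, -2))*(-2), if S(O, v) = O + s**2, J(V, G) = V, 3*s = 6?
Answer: 48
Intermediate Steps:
s = 2 (s = (1/3)*6 = 2)
S(O, v) = 4 + O (S(O, v) = O + 2**2 = O + 4 = 4 + O)
(S(4, 5)*J(-3, -2))*(-2) = ((4 + 4)*(-3))*(-2) = (8*(-3))*(-2) = -24*(-2) = 48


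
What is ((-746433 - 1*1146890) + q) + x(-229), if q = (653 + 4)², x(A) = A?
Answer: -1461903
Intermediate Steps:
q = 431649 (q = 657² = 431649)
((-746433 - 1*1146890) + q) + x(-229) = ((-746433 - 1*1146890) + 431649) - 229 = ((-746433 - 1146890) + 431649) - 229 = (-1893323 + 431649) - 229 = -1461674 - 229 = -1461903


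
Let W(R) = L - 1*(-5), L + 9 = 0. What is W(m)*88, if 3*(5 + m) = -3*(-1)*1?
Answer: -352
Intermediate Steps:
L = -9 (L = -9 + 0 = -9)
m = -4 (m = -5 + (-3*(-1)*1)/3 = -5 + (3*1)/3 = -5 + (⅓)*3 = -5 + 1 = -4)
W(R) = -4 (W(R) = -9 - 1*(-5) = -9 + 5 = -4)
W(m)*88 = -4*88 = -352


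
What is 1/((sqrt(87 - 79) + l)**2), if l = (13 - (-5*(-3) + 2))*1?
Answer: 1/(4*(2 - sqrt(2))**2) ≈ 0.72855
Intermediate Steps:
l = -4 (l = (13 - (15 + 2))*1 = (13 - 1*17)*1 = (13 - 17)*1 = -4*1 = -4)
1/((sqrt(87 - 79) + l)**2) = 1/((sqrt(87 - 79) - 4)**2) = 1/((sqrt(8) - 4)**2) = 1/((2*sqrt(2) - 4)**2) = 1/((-4 + 2*sqrt(2))**2) = (-4 + 2*sqrt(2))**(-2)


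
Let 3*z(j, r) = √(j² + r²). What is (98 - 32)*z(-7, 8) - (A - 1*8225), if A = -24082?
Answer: 32307 + 22*√113 ≈ 32541.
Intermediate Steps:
z(j, r) = √(j² + r²)/3
(98 - 32)*z(-7, 8) - (A - 1*8225) = (98 - 32)*(√((-7)² + 8²)/3) - (-24082 - 1*8225) = 66*(√(49 + 64)/3) - (-24082 - 8225) = 66*(√113/3) - 1*(-32307) = 22*√113 + 32307 = 32307 + 22*√113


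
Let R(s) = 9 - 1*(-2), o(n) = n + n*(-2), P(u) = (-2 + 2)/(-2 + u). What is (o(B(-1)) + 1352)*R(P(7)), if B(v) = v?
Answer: 14883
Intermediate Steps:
P(u) = 0 (P(u) = 0/(-2 + u) = 0)
o(n) = -n (o(n) = n - 2*n = -n)
R(s) = 11 (R(s) = 9 + 2 = 11)
(o(B(-1)) + 1352)*R(P(7)) = (-1*(-1) + 1352)*11 = (1 + 1352)*11 = 1353*11 = 14883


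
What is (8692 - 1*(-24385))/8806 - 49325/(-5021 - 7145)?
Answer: 29884669/3826207 ≈ 7.8105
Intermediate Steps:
(8692 - 1*(-24385))/8806 - 49325/(-5021 - 7145) = (8692 + 24385)*(1/8806) - 49325/(-12166) = 33077*(1/8806) - 49325*(-1/12166) = 33077/8806 + 49325/12166 = 29884669/3826207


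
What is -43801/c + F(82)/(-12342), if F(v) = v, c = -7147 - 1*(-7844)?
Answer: -15901444/253011 ≈ -62.849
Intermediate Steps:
c = 697 (c = -7147 + 7844 = 697)
-43801/c + F(82)/(-12342) = -43801/697 + 82/(-12342) = -43801*1/697 + 82*(-1/12342) = -43801/697 - 41/6171 = -15901444/253011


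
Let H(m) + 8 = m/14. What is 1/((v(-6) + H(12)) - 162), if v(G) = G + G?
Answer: -7/1268 ≈ -0.0055205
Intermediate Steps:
H(m) = -8 + m/14
v(G) = 2*G
1/((v(-6) + H(12)) - 162) = 1/((2*(-6) + (-8 + (1/14)*12)) - 162) = 1/((-12 + (-8 + 6/7)) - 162) = 1/((-12 - 50/7) - 162) = 1/(-134/7 - 162) = 1/(-1268/7) = -7/1268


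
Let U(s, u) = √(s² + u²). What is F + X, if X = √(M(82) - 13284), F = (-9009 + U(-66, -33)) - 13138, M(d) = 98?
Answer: -22147 + 33*√5 + I*√13186 ≈ -22073.0 + 114.83*I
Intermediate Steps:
F = -22147 + 33*√5 (F = (-9009 + √((-66)² + (-33)²)) - 13138 = (-9009 + √(4356 + 1089)) - 13138 = (-9009 + √5445) - 13138 = (-9009 + 33*√5) - 13138 = -22147 + 33*√5 ≈ -22073.)
X = I*√13186 (X = √(98 - 13284) = √(-13186) = I*√13186 ≈ 114.83*I)
F + X = (-22147 + 33*√5) + I*√13186 = -22147 + 33*√5 + I*√13186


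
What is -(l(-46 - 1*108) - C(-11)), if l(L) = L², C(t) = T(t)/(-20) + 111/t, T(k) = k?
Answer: -5219619/220 ≈ -23726.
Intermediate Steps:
C(t) = 111/t - t/20 (C(t) = t/(-20) + 111/t = t*(-1/20) + 111/t = -t/20 + 111/t = 111/t - t/20)
-(l(-46 - 1*108) - C(-11)) = -((-46 - 1*108)² - (111/(-11) - 1/20*(-11))) = -((-46 - 108)² - (111*(-1/11) + 11/20)) = -((-154)² - (-111/11 + 11/20)) = -(23716 - 1*(-2099/220)) = -(23716 + 2099/220) = -1*5219619/220 = -5219619/220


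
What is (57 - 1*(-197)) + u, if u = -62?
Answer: 192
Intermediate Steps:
(57 - 1*(-197)) + u = (57 - 1*(-197)) - 62 = (57 + 197) - 62 = 254 - 62 = 192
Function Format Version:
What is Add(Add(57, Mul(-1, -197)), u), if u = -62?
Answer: 192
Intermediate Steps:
Add(Add(57, Mul(-1, -197)), u) = Add(Add(57, Mul(-1, -197)), -62) = Add(Add(57, 197), -62) = Add(254, -62) = 192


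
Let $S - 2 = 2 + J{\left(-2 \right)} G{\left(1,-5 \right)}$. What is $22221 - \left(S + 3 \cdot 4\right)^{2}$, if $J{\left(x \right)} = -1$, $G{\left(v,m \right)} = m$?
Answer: $21780$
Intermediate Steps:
$S = 9$ ($S = 2 + \left(2 - -5\right) = 2 + \left(2 + 5\right) = 2 + 7 = 9$)
$22221 - \left(S + 3 \cdot 4\right)^{2} = 22221 - \left(9 + 3 \cdot 4\right)^{2} = 22221 - \left(9 + 12\right)^{2} = 22221 - 21^{2} = 22221 - 441 = 21780$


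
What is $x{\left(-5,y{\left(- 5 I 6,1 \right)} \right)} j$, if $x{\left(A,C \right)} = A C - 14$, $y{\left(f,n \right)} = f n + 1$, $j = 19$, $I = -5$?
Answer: $-14611$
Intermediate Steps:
$y{\left(f,n \right)} = 1 + f n$
$x{\left(A,C \right)} = -14 + A C$
$x{\left(-5,y{\left(- 5 I 6,1 \right)} \right)} j = \left(-14 - 5 \left(1 + \left(-5\right) \left(-5\right) 6 \cdot 1\right)\right) 19 = \left(-14 - 5 \left(1 + 25 \cdot 6 \cdot 1\right)\right) 19 = \left(-14 - 5 \left(1 + 150 \cdot 1\right)\right) 19 = \left(-14 - 5 \left(1 + 150\right)\right) 19 = \left(-14 - 755\right) 19 = \left(-769\right) 19 = -14611$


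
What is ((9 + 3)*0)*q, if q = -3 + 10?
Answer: 0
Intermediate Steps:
q = 7
((9 + 3)*0)*q = ((9 + 3)*0)*7 = (12*0)*7 = 0*7 = 0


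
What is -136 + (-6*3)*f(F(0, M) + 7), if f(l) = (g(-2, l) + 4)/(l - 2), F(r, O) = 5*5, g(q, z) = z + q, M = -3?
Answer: -782/5 ≈ -156.40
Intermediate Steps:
g(q, z) = q + z
F(r, O) = 25
f(l) = (2 + l)/(-2 + l) (f(l) = ((-2 + l) + 4)/(l - 2) = (2 + l)/(-2 + l))
-136 + (-6*3)*f(F(0, M) + 7) = -136 + (-6*3)*((2 + (25 + 7))/(-2 + (25 + 7))) = -136 - 18*(2 + 32)/(-2 + 32) = -136 - 18*34/30 = -136 - 3*34/5 = -136 - 18*17/15 = -136 - 102/5 = -782/5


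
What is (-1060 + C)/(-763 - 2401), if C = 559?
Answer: 501/3164 ≈ 0.15834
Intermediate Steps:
(-1060 + C)/(-763 - 2401) = (-1060 + 559)/(-763 - 2401) = -501/(-3164) = -501*(-1/3164) = 501/3164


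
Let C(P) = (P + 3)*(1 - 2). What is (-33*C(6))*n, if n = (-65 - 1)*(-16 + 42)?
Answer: -509652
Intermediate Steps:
C(P) = -3 - P (C(P) = (3 + P)*(-1) = -3 - P)
n = -1716 (n = -66*26 = -1716)
(-33*C(6))*n = -33*(-3 - 1*6)*(-1716) = -33*(-3 - 6)*(-1716) = -33*(-9)*(-1716) = 297*(-1716) = -509652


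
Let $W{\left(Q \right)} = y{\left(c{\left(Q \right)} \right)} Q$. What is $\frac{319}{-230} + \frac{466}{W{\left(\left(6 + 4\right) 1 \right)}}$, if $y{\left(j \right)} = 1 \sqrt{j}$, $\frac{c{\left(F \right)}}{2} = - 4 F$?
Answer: $- \frac{319}{230} - \frac{233 i \sqrt{5}}{100} \approx -1.387 - 5.21 i$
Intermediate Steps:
$c{\left(F \right)} = - 8 F$ ($c{\left(F \right)} = 2 \left(- 4 F\right) = - 8 F$)
$y{\left(j \right)} = \sqrt{j}$
$W{\left(Q \right)} = 2 Q \sqrt{2} \sqrt{- Q}$ ($W{\left(Q \right)} = \sqrt{- 8 Q} Q = 2 \sqrt{2} \sqrt{- Q} Q = 2 Q \sqrt{2} \sqrt{- Q}$)
$\frac{319}{-230} + \frac{466}{W{\left(\left(6 + 4\right) 1 \right)}} = \frac{319}{-230} + \frac{466}{\left(-2\right) \sqrt{2} \left(- \left(6 + 4\right) 1\right)^{\frac{3}{2}}} = 319 \left(- \frac{1}{230}\right) + \frac{466}{\left(-2\right) \sqrt{2} \left(- 10 \cdot 1\right)^{\frac{3}{2}}} = - \frac{319}{230} + \frac{466}{\left(-2\right) \sqrt{2} \left(\left(-1\right) 10\right)^{\frac{3}{2}}} = - \frac{319}{230} + \frac{466}{\left(-2\right) \sqrt{2} \left(-10\right)^{\frac{3}{2}}} = - \frac{319}{230} + \frac{466}{\left(-2\right) \sqrt{2} \left(- 10 i \sqrt{10}\right)} = - \frac{319}{230} + \frac{466}{40 i \sqrt{5}} = - \frac{319}{230} + 466 \left(- \frac{i \sqrt{5}}{200}\right) = - \frac{319}{230} - \frac{233 i \sqrt{5}}{100}$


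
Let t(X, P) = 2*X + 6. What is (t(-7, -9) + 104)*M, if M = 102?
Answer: 9792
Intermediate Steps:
t(X, P) = 6 + 2*X
(t(-7, -9) + 104)*M = ((6 + 2*(-7)) + 104)*102 = ((6 - 14) + 104)*102 = (-8 + 104)*102 = 96*102 = 9792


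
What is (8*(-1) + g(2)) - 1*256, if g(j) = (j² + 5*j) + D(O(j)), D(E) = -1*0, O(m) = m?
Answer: -250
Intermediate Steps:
D(E) = 0
g(j) = j² + 5*j (g(j) = (j² + 5*j) + 0 = j² + 5*j)
(8*(-1) + g(2)) - 1*256 = (8*(-1) + 2*(5 + 2)) - 1*256 = (-8 + 2*7) - 256 = (-8 + 14) - 256 = 6 - 256 = -250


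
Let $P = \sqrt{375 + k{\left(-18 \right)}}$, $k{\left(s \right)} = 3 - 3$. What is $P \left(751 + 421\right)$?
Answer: $5860 \sqrt{15} \approx 22696.0$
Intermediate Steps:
$k{\left(s \right)} = 0$
$P = 5 \sqrt{15}$ ($P = \sqrt{375 + 0} = \sqrt{375} = 5 \sqrt{15} \approx 19.365$)
$P \left(751 + 421\right) = 5 \sqrt{15} \left(751 + 421\right) = 5 \sqrt{15} \cdot 1172 = 5860 \sqrt{15}$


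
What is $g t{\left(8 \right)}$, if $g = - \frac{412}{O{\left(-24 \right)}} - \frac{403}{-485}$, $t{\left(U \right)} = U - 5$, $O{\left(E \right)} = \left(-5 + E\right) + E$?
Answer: $\frac{663537}{25705} \approx 25.814$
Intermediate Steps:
$O{\left(E \right)} = -5 + 2 E$
$t{\left(U \right)} = -5 + U$
$g = \frac{221179}{25705}$ ($g = - \frac{412}{-5 + 2 \left(-24\right)} - \frac{403}{-485} = - \frac{412}{-5 - 48} - - \frac{403}{485} = - \frac{412}{-53} + \frac{403}{485} = \left(-412\right) \left(- \frac{1}{53}\right) + \frac{403}{485} = \frac{412}{53} + \frac{403}{485} = \frac{221179}{25705} \approx 8.6045$)
$g t{\left(8 \right)} = \frac{221179 \left(-5 + 8\right)}{25705} = \frac{221179}{25705} \cdot 3 = \frac{663537}{25705}$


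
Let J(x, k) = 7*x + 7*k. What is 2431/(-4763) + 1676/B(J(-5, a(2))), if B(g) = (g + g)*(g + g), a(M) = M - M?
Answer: -89298/530425 ≈ -0.16835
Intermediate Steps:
a(M) = 0
J(x, k) = 7*k + 7*x
B(g) = 4*g² (B(g) = (2*g)*(2*g) = 4*g²)
2431/(-4763) + 1676/B(J(-5, a(2))) = 2431/(-4763) + 1676/((4*(7*0 + 7*(-5))²)) = 2431*(-1/4763) + 1676/((4*(0 - 35)²)) = -221/433 + 1676/((4*(-35)²)) = -221/433 + 1676/((4*1225)) = -221/433 + 1676/4900 = -221/433 + 1676*(1/4900) = -221/433 + 419/1225 = -89298/530425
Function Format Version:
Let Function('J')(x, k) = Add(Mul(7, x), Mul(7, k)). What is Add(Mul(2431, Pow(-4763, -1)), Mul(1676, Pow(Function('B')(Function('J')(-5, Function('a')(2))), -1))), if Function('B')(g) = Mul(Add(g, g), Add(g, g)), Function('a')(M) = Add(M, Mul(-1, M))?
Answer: Rational(-89298, 530425) ≈ -0.16835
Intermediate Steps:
Function('a')(M) = 0
Function('J')(x, k) = Add(Mul(7, k), Mul(7, x))
Function('B')(g) = Mul(4, Pow(g, 2)) (Function('B')(g) = Mul(Mul(2, g), Mul(2, g)) = Mul(4, Pow(g, 2)))
Add(Mul(2431, Pow(-4763, -1)), Mul(1676, Pow(Function('B')(Function('J')(-5, Function('a')(2))), -1))) = Add(Mul(2431, Pow(-4763, -1)), Mul(1676, Pow(Mul(4, Pow(Add(Mul(7, 0), Mul(7, -5)), 2)), -1))) = Add(Mul(2431, Rational(-1, 4763)), Mul(1676, Pow(Mul(4, Pow(Add(0, -35), 2)), -1))) = Add(Rational(-221, 433), Mul(1676, Pow(Mul(4, Pow(-35, 2)), -1))) = Add(Rational(-221, 433), Mul(1676, Pow(Mul(4, 1225), -1))) = Add(Rational(-221, 433), Mul(1676, Pow(4900, -1))) = Add(Rational(-221, 433), Mul(1676, Rational(1, 4900))) = Add(Rational(-221, 433), Rational(419, 1225)) = Rational(-89298, 530425)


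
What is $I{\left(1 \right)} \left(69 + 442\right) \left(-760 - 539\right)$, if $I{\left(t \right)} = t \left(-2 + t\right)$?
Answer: $663789$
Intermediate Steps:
$I{\left(1 \right)} \left(69 + 442\right) \left(-760 - 539\right) = 1 \left(-2 + 1\right) \left(69 + 442\right) \left(-760 - 539\right) = 1 \left(-1\right) 511 \left(-1299\right) = \left(-1\right) \left(-663789\right) = 663789$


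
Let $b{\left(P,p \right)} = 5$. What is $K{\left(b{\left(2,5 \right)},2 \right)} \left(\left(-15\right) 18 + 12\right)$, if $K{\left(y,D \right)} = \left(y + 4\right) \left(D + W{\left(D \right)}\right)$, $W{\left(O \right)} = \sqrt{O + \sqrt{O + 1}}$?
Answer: $-4644 - 2322 \sqrt{2 + \sqrt{3}} \approx -9129.8$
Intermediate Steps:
$W{\left(O \right)} = \sqrt{O + \sqrt{1 + O}}$
$K{\left(y,D \right)} = \left(4 + y\right) \left(D + \sqrt{D + \sqrt{1 + D}}\right)$ ($K{\left(y,D \right)} = \left(y + 4\right) \left(D + \sqrt{D + \sqrt{1 + D}}\right) = \left(4 + y\right) \left(D + \sqrt{D + \sqrt{1 + D}}\right)$)
$K{\left(b{\left(2,5 \right)},2 \right)} \left(\left(-15\right) 18 + 12\right) = \left(4 \cdot 2 + 4 \sqrt{2 + \sqrt{1 + 2}} + 2 \cdot 5 + 5 \sqrt{2 + \sqrt{1 + 2}}\right) \left(\left(-15\right) 18 + 12\right) = \left(8 + 4 \sqrt{2 + \sqrt{3}} + 10 + 5 \sqrt{2 + \sqrt{3}}\right) \left(-270 + 12\right) = \left(18 + 9 \sqrt{2 + \sqrt{3}}\right) \left(-258\right) = -4644 - 2322 \sqrt{2 + \sqrt{3}}$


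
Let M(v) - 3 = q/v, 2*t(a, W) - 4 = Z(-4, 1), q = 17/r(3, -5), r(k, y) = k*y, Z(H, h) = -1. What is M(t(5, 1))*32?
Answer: 3232/45 ≈ 71.822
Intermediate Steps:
q = -17/15 (q = 17/((3*(-5))) = 17/(-15) = 17*(-1/15) = -17/15 ≈ -1.1333)
t(a, W) = 3/2 (t(a, W) = 2 + (½)*(-1) = 2 - ½ = 3/2)
M(v) = 3 - 17/(15*v)
M(t(5, 1))*32 = (3 - 17/(15*3/2))*32 = (3 - 17/15*⅔)*32 = (3 - 34/45)*32 = (101/45)*32 = 3232/45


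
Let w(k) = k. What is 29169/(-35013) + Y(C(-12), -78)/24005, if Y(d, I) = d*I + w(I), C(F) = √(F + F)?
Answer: -234310953/280162355 - 156*I*√6/24005 ≈ -0.83634 - 0.015918*I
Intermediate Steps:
C(F) = √2*√F (C(F) = √(2*F) = √2*√F)
Y(d, I) = I + I*d (Y(d, I) = d*I + I = I*d + I = I + I*d)
29169/(-35013) + Y(C(-12), -78)/24005 = 29169/(-35013) - 78*(1 + √2*√(-12))/24005 = 29169*(-1/35013) - 78*(1 + √2*(2*I*√3))*(1/24005) = -9723/11671 - 78*(1 + 2*I*√6)*(1/24005) = -9723/11671 + (-78 - 156*I*√6)*(1/24005) = -9723/11671 + (-78/24005 - 156*I*√6/24005) = -234310953/280162355 - 156*I*√6/24005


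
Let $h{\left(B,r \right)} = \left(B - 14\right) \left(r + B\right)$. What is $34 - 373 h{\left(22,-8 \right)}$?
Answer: $-41742$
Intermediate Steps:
$h{\left(B,r \right)} = \left(-14 + B\right) \left(B + r\right)$
$34 - 373 h{\left(22,-8 \right)} = 34 - 373 \left(22^{2} - 308 - -112 + 22 \left(-8\right)\right) = 34 - 373 \left(484 - 308 + 112 - 176\right) = 34 - 41776 = -41742$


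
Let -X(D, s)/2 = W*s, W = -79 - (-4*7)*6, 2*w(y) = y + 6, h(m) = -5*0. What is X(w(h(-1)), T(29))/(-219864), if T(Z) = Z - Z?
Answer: 0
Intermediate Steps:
h(m) = 0
w(y) = 3 + y/2 (w(y) = (y + 6)/2 = (6 + y)/2 = 3 + y/2)
W = 89 (W = -79 - (-28)*6 = -79 - 1*(-168) = -79 + 168 = 89)
T(Z) = 0
X(D, s) = -178*s
X(w(h(-1)), T(29))/(-219864) = -178*0/(-219864) = 0*(-1/219864) = 0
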